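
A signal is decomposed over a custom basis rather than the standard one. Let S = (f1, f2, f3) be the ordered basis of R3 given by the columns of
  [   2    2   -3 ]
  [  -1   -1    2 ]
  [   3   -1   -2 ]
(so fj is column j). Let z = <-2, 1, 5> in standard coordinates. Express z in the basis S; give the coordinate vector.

[z]_S is the unique c with M c = z, where M has columns f1, ..., f3.
Gaussian elimination on [M | z] yields c = (1, -2, 0).
Check: f1 - 2f2 + 0·f3 = <-2, 1, 5>.

<1, -2, 0>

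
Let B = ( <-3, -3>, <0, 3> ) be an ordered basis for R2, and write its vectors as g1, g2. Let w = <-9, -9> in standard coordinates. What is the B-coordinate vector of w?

Write w = c_1 g1 + c_2 g2 and solve for the c_i.
System: -3c_1 + 0c_2 = -9, -3c_1 + 3c_2 = -9; solving gives c_1 = 3, c_2 = 0.
Check: 3g1 + 0·g2 = <-9, -9>.

<3, 0>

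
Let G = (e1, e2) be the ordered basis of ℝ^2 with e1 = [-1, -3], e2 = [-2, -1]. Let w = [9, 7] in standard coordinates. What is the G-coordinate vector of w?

We seek scalars with c_1 e1 + c_2 e2 = w; equivalently solve M c = w where the columns of M are e1, e2.
System: -c_1 - 2c_2 = 9, -3c_1 - c_2 = 7; solving gives c_1 = -1, c_2 = -4.
Check: -e1 - 4e2 = [9, 7].

[-1, -4]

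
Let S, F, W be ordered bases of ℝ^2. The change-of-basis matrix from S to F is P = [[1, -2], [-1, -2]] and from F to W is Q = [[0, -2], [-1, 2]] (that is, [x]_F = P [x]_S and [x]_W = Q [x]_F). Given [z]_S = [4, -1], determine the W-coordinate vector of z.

First [z]_F = P [z]_S = [6, -2].
Then [z]_W = Q [z]_F = [4, -10].

[4, -10]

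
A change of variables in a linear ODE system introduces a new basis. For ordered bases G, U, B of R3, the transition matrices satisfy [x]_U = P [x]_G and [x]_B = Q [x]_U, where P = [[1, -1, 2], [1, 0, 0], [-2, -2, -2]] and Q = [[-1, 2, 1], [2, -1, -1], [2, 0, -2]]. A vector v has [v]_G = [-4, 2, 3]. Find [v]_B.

Apply P to get U-coordinates [0, -4, -2], then Q to get B-coordinates.
The result is [v]_B = [-10, 6, 4].

[-10, 6, 4]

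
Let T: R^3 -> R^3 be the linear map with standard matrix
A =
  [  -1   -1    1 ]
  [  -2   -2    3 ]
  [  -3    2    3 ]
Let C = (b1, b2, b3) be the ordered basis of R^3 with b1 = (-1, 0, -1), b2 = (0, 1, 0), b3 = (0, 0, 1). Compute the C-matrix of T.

[[0, 1, -1], [-1, -2, 3], [0, 3, 2]]

With P the matrix whose columns are b1, ..., b3, [T]_C = P^(-1) A P.
Column by column: T(b1) = A b1 = (0, -1, 0); its C-coordinates (0, -1, 0) give column 1.
Continuing for each basis vector yields [T]_C = [[0, 1, -1], [-1, -2, 3], [0, 3, 2]].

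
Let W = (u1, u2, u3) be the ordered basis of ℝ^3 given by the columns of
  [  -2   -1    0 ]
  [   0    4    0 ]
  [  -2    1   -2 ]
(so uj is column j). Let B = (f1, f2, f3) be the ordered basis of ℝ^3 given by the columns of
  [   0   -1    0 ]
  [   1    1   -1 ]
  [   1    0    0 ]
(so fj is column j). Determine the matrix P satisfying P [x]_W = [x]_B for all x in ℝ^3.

Take x = uj: its W-coordinates are the j-th standard unit vector, so P e_j — column j of P — equals [uj]_B.
u1 = -2f1 + 2f2 + 0·f3, giving column 1 = (-2, 2, 0); repeating for each j gives P = [[-2, 1, -2], [2, 1, 0], [0, -2, -2]].

[[-2, 1, -2], [2, 1, 0], [0, -2, -2]]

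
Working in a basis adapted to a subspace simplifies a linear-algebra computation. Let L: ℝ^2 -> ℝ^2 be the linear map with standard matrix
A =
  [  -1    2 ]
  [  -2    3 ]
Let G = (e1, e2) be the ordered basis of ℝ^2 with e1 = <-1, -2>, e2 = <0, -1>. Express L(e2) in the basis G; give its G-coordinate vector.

<2, -1>

Column 2 of [L]_G is the G-coordinate vector of L(e2).
In standard coordinates L(e2) = A e2 = <-2, -3>.
Converting to G: <-2, -3> = 2e1 - e2, so the coordinate vector is <2, -1>.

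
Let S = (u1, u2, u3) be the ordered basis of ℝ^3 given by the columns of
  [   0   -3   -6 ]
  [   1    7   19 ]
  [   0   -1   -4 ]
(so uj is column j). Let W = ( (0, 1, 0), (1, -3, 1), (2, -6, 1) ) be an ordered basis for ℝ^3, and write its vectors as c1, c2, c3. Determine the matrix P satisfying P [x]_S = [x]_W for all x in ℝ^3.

[[1, -2, 1], [0, 1, -2], [0, -2, -2]]

Let M have columns uj and N have columns cj. Then for every x, N [x]_W = x = M [x]_S, so P = N^(-1) M.
Since det N = 1, N^(-1) has integer entries; multiplying gives P = [[1, -2, 1], [0, 1, -2], [0, -2, -2]].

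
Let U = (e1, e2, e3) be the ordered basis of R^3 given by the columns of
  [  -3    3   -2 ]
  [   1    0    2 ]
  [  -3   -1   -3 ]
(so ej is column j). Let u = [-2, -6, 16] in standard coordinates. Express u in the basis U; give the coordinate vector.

We seek scalars with c_1 e1 + ... + c_3 e3 = u; equivalently solve M c = u where the columns of M are e1, ..., e3.
Solving this 3x3 system gives c = (-2, -4, -2).
Check: -2e1 - 4e2 - 2e3 = [-2, -6, 16].

[-2, -4, -2]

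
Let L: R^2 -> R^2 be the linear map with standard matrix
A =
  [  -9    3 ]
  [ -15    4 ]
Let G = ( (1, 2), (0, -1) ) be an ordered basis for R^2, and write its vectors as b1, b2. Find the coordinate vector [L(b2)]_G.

Compute L(b2) = A b2 = (-3, -4) in standard coordinates.
Then write this in G-coordinates: solve for y in y_1 b1 + y_2 b2 = (-3, -4).
This gives y = (-3, -2), which is column 2 of [L]_G.

(-3, -2)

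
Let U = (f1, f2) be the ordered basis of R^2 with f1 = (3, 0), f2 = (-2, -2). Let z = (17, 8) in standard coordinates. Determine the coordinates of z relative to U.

We seek scalars with c_1 f1 + c_2 f2 = z; equivalently solve M c = z where the columns of M are f1, f2.
System: 3c_1 - 2c_2 = 17, 0c_1 - 2c_2 = 8; solving gives c_1 = 3, c_2 = -4.
Check: 3f1 - 4f2 = (17, 8).

(3, -4)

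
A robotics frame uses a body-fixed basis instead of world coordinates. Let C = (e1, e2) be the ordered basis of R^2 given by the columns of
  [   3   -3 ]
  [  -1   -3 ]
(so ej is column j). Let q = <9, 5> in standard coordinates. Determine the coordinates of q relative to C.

<1, -2>

We seek scalars with c_1 e1 + c_2 e2 = q; equivalently solve M c = q where the columns of M are e1, e2.
System: 3c_1 - 3c_2 = 9, -c_1 - 3c_2 = 5; solving gives c_1 = 1, c_2 = -2.
Check: e1 - 2e2 = <9, 5>.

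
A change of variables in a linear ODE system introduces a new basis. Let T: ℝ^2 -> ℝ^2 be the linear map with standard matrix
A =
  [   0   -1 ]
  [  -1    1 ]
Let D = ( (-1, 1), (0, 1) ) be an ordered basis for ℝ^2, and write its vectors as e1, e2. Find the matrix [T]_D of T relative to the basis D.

With P the matrix whose columns are e1, e2, [T]_D = P^(-1) A P.
Column by column: T(e1) = A e1 = (-1, 2); its D-coordinates (1, 1) give column 1.
Continuing for each basis vector yields [T]_D = [[1, 1], [1, 0]].

[[1, 1], [1, 0]]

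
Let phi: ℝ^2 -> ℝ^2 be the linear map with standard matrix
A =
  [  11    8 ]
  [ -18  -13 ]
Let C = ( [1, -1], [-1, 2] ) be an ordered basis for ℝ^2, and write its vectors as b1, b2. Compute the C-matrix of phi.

With P the matrix whose columns are b1, b2, [phi]_C = P^(-1) A P.
Column by column: phi(b1) = A b1 = [3, -5]; its C-coordinates [1, -2] give column 1.
Continuing for each basis vector yields [phi]_C = [[1, 2], [-2, -3]].

[[1, 2], [-2, -3]]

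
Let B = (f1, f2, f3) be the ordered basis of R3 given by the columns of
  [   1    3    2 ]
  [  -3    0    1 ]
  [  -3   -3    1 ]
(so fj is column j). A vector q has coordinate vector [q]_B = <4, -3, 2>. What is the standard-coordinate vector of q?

By definition q = 4f1 - 3f2 + 2f3.
Summing componentwise gives <-1, -10, -1>.

<-1, -10, -1>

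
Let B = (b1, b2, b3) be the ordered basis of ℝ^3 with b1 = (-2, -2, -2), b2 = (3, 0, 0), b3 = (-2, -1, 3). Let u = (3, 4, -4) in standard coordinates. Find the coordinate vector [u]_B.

(-1, -1, -2)

Write u = c_1 b1 + ... + c_3 b3 and solve for the c_i.
Gaussian elimination on [M | u] yields c = (-1, -1, -2).
Check: -b1 - b2 - 2b3 = (3, 4, -4).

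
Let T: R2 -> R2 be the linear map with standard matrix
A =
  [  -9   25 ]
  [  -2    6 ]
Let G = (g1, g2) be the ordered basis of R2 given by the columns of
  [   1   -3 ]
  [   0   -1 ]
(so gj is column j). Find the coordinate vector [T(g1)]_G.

Compute T(g1) = A g1 = (-9, -2) in standard coordinates.
Then write this in G-coordinates: solve for y in y_1 g1 + y_2 g2 = (-9, -2).
This gives y = (-3, 2), which is column 1 of [T]_G.

(-3, 2)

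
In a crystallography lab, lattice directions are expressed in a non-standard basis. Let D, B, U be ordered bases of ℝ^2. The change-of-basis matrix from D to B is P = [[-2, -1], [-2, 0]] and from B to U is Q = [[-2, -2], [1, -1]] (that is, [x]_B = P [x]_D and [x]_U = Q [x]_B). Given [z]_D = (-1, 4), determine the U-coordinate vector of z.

(0, -4)

Apply P to get B-coordinates (-2, 2), then Q to get U-coordinates.
The result is [z]_U = (0, -4).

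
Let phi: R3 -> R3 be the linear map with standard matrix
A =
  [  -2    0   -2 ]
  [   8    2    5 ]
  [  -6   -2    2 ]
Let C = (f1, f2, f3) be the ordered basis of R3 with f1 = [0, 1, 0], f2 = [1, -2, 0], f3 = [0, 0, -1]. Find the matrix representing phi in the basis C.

[[2, 0, -1], [0, -2, 2], [2, 2, 2]]

The j-th column of [phi]_C is [phi(fj)]_C.
phi(f1) = A f1 = [0, 2, -2] = 2f1 + 0·f2 + 2f3, so column 1 is [2, 0, 2].
Repeating for f2, f3 and assembling the columns gives [[2, 0, -1], [0, -2, 2], [2, 2, 2]].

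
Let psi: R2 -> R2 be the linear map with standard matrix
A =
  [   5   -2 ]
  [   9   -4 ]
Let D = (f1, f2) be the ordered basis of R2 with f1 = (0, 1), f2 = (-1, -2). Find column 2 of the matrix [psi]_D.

(1, 1)

Column 2 of [psi]_D is the D-coordinate vector of psi(f2).
In standard coordinates psi(f2) = A f2 = (-1, -1).
Converting to D: (-1, -1) = f1 + f2, so the coordinate vector is (1, 1).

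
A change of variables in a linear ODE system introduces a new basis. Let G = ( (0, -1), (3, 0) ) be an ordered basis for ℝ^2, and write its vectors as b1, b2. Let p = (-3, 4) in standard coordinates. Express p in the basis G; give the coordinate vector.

Write p = c_1 b1 + c_2 b2 and solve for the c_i.
System: 0c_1 + 3c_2 = -3, -c_1 + 0c_2 = 4; solving gives c_1 = -4, c_2 = -1.
Check: -4b1 - b2 = (-3, 4).

(-4, -1)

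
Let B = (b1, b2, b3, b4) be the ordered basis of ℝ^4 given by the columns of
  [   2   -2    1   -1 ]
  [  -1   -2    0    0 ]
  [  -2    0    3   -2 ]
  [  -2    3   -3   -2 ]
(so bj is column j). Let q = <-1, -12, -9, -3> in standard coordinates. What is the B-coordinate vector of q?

We seek scalars with c_1 b1 + ... + c_4 b4 = q; equivalently solve M c = q where the columns of M are b1, ..., b4.
Solving this 4x4 system gives c = (4, 4, 1, 2).
Check: 4b1 + 4b2 + b3 + 2b4 = <-1, -12, -9, -3>.

<4, 4, 1, 2>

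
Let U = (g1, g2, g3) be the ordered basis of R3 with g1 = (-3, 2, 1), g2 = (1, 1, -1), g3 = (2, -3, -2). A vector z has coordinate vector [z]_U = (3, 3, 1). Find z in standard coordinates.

(-4, 6, -2)

z = M [z]_U, where M has columns g1, ..., g3.
Carrying out the matrix-vector product, z = (-4, 6, -2).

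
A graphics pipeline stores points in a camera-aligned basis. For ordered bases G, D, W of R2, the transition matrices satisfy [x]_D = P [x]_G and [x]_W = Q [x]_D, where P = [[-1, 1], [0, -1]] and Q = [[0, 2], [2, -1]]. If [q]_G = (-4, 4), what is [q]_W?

(-8, 20)

Apply P to get D-coordinates (8, -4), then Q to get W-coordinates.
The result is [q]_W = (-8, 20).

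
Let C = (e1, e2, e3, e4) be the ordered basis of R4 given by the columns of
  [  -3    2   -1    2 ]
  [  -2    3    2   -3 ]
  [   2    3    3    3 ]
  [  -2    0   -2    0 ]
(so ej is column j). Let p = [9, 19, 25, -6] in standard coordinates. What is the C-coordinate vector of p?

[-1, 4, 4, 1]

Write p = c_1 e1 + ... + c_4 e4 and solve for the c_i.
Gaussian elimination on [M | p] yields c = (-1, 4, 4, 1).
Check: -e1 + 4e2 + 4e3 + e4 = [9, 19, 25, -6].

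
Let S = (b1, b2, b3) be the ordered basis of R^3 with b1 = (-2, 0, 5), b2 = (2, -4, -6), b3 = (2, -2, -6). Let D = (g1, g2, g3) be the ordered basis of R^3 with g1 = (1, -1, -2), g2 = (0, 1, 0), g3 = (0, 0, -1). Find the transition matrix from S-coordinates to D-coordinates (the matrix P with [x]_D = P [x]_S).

Column j of P is [bj]_D, since P maps S-coordinates to D-coordinates.
Expressing b1 in D: b1 = -2g1 - 2g2 - g3, so column 1 of P is (-2, -2, -1).
Doing the same for each bj gives P = [[-2, 2, 2], [-2, -2, 0], [-1, 2, 2]].

[[-2, 2, 2], [-2, -2, 0], [-1, 2, 2]]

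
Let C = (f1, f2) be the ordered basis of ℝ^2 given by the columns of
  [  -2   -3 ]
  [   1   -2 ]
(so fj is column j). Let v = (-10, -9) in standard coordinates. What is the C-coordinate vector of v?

(-1, 4)

Write v = c_1 f1 + c_2 f2 and solve for the c_i.
System: -2c_1 - 3c_2 = -10, c_1 - 2c_2 = -9; solving gives c_1 = -1, c_2 = 4.
Check: -f1 + 4f2 = (-10, -9).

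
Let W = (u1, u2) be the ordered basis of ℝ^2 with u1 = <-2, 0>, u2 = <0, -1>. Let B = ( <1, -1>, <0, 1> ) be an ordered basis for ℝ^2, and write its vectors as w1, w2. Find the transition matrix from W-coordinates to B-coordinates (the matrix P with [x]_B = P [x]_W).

[[-2, 0], [-2, -1]]

Take x = uj: its W-coordinates are the j-th standard unit vector, so P e_j — column j of P — equals [uj]_B.
u1 = -2w1 - 2w2, giving column 1 = <-2, -2>; repeating for each j gives P = [[-2, 0], [-2, -1]].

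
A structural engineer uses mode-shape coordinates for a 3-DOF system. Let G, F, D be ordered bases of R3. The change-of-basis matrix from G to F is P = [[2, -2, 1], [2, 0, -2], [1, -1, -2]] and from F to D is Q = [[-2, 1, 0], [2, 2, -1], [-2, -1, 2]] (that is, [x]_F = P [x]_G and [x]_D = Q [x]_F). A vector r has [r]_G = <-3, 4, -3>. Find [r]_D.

Apply P to get F-coordinates <-17, 0, -1>, then Q to get D-coordinates.
The result is [r]_D = <34, -33, 32>.

<34, -33, 32>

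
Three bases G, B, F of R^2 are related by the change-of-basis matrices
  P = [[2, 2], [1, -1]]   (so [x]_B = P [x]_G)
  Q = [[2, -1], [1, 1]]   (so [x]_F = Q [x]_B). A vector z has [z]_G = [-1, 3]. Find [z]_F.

[12, 0]

Composing the changes, [z]_F = Q P [z]_G.
Q P = [[3, 5], [3, 1]]; applying this to [-1, 3] gives [12, 0].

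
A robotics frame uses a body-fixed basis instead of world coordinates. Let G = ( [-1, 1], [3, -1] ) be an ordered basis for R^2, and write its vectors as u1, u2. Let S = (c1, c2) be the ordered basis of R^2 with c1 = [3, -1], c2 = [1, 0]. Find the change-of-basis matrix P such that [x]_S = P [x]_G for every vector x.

[[-1, 1], [2, 0]]

Take x = uj: its G-coordinates are the j-th standard unit vector, so P e_j — column j of P — equals [uj]_S.
u1 = -c1 + 2c2, giving column 1 = [-1, 2]; repeating for each j gives P = [[-1, 1], [2, 0]].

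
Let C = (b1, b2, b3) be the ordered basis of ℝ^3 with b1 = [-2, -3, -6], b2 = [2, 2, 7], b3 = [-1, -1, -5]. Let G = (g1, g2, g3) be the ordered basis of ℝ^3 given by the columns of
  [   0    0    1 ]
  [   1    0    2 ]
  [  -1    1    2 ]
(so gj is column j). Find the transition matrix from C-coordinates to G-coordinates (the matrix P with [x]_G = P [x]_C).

[[1, -2, 1], [-1, 1, -2], [-2, 2, -1]]

Column j of P is [bj]_G, since P maps C-coordinates to G-coordinates.
Expressing b1 in G: b1 = g1 - g2 - 2g3, so column 1 of P is [1, -1, -2].
Doing the same for each bj gives P = [[1, -2, 1], [-1, 1, -2], [-2, 2, -1]].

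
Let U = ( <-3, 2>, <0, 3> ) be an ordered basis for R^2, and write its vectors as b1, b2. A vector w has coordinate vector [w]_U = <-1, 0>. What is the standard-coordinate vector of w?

<3, -2>

By definition w = -b1 + 0·b2.
Summing componentwise gives <3, -2>.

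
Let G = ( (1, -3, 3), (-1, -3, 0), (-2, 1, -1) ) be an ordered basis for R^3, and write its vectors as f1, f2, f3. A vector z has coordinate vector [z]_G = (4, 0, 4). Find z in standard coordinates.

(-4, -8, 8)

By definition z = 4f1 + 0·f2 + 4f3.
Summing componentwise gives (-4, -8, 8).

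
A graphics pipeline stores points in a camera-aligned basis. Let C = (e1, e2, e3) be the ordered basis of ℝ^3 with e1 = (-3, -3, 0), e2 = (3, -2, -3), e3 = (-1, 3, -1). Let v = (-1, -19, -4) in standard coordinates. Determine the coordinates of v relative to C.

[v]_C is the unique c with M c = v, where M has columns e1, ..., e3.
Row-reducing the augmented matrix [M | v] gives c = (3, 2, -2).
Check: 3e1 + 2e2 - 2e3 = (-1, -19, -4).

(3, 2, -2)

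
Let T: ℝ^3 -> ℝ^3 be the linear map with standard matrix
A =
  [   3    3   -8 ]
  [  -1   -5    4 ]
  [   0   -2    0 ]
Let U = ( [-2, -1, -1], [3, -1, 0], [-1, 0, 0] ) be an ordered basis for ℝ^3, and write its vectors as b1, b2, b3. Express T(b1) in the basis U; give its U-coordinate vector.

Column 1 of [T]_U is the U-coordinate vector of T(b1).
In standard coordinates T(b1) = A b1 = [-1, 3, 2].
Converting to U: [-1, 3, 2] = -2b1 - b2 + 2b3, so the coordinate vector is [-2, -1, 2].

[-2, -1, 2]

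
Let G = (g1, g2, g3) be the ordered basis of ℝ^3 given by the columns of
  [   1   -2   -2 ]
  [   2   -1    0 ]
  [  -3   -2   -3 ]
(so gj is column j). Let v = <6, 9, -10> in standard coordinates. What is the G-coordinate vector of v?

<4, -1, 0>

[v]_G is the unique c with M c = v, where M has columns g1, ..., g3.
Row-reducing the augmented matrix [M | v] gives c = (4, -1, 0).
Check: 4g1 - g2 + 0·g3 = <6, 9, -10>.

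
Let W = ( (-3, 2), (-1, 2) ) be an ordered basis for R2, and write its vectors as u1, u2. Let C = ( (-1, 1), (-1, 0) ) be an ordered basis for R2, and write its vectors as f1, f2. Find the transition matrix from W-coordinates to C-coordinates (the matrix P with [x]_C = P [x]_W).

[[2, 2], [1, -1]]

Take x = uj: its W-coordinates are the j-th standard unit vector, so P e_j — column j of P — equals [uj]_C.
u1 = 2f1 + f2, giving column 1 = (2, 1); repeating for each j gives P = [[2, 2], [1, -1]].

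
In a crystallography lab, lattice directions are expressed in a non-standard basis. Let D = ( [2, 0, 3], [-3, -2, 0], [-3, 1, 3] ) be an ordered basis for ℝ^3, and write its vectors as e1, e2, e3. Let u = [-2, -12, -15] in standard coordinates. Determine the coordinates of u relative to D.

Write u = c_1 e1 + ... + c_3 e3 and solve for the c_i.
Solving this 3x3 system gives c = (-1, 4, -4).
Check: -e1 + 4e2 - 4e3 = [-2, -12, -15].

[-1, 4, -4]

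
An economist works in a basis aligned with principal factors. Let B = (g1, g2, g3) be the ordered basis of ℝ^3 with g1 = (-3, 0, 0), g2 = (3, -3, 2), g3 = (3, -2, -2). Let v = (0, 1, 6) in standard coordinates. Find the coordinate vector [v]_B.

(-1, 1, -2)

Write v = c_1 g1 + ... + c_3 g3 and solve for the c_i.
Row-reducing the augmented matrix [M | v] gives c = (-1, 1, -2).
Check: -g1 + g2 - 2g3 = (0, 1, 6).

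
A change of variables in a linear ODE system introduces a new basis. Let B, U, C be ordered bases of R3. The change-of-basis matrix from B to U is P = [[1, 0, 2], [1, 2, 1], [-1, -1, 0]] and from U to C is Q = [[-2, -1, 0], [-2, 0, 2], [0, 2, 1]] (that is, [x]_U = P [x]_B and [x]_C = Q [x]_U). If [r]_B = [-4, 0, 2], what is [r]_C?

[2, 8, 0]

Apply P to get U-coordinates [0, -2, 4], then Q to get C-coordinates.
The result is [r]_C = [2, 8, 0].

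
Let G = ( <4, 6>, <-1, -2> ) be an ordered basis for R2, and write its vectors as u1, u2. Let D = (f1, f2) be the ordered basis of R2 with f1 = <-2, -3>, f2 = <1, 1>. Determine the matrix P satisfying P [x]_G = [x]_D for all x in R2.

Column j of P is [uj]_D, since P maps G-coordinates to D-coordinates.
Expressing u1 in D: u1 = -2f1 + 0·f2, so column 1 of P is <-2, 0>.
Doing the same for each uj gives P = [[-2, 1], [0, 1]].

[[-2, 1], [0, 1]]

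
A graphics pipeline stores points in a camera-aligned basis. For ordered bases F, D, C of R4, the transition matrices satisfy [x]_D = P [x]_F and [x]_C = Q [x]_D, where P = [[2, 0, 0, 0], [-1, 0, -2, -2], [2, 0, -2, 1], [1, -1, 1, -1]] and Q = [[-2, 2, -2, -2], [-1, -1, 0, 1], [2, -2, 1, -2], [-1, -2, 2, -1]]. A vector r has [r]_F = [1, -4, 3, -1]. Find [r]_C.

Composing the changes, [r]_C = Q P [r]_F.
Q P = [[-12, 2, -2, -4], [0, -1, 3, 1], [6, 2, 0, 7], [3, 1, -1, 7]]; applying this to [1, -4, 3, -1] gives [-22, 12, -9, -11].

[-22, 12, -9, -11]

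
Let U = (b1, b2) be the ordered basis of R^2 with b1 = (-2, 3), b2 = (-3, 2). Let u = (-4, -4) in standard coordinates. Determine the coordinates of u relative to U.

(-4, 4)

[u]_U is the unique c with M c = u, where M has columns b1, b2.
System: -2c_1 - 3c_2 = -4, 3c_1 + 2c_2 = -4; solving gives c_1 = -4, c_2 = 4.
Check: -4b1 + 4b2 = (-4, -4).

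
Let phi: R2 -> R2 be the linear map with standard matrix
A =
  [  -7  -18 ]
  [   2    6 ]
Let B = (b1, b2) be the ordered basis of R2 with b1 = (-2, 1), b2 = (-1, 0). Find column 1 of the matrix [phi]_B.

(2, 0)

Compute phi(b1) = A b1 = (-4, 2) in standard coordinates.
Then write this in B-coordinates: solve for y in y_1 b1 + y_2 b2 = (-4, 2).
This gives y = (2, 0), which is column 1 of [phi]_B.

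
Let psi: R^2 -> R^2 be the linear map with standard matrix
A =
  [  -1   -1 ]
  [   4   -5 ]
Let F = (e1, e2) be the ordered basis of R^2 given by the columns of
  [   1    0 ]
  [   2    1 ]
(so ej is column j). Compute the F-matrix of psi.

The j-th column of [psi]_F is [psi(ej)]_F.
psi(e1) = A e1 = (-3, -6) = -3e1 + 0·e2, so column 1 is (-3, 0).
Repeating for e2 and assembling the columns gives [[-3, -1], [0, -3]].

[[-3, -1], [0, -3]]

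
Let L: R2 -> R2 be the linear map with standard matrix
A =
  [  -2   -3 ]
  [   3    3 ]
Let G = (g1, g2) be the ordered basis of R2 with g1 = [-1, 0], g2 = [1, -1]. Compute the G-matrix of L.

With P the matrix whose columns are g1, g2, [L]_G = P^(-1) A P.
Column by column: L(g1) = A g1 = [2, -3]; its G-coordinates [1, 3] give column 1.
Continuing for each basis vector yields [L]_G = [[1, -1], [3, 0]].

[[1, -1], [3, 0]]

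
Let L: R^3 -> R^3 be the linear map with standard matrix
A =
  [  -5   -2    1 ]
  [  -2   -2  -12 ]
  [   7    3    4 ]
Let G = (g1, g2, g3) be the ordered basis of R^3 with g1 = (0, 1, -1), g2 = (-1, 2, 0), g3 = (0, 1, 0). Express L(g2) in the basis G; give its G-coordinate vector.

(1, -1, -1)

Compute L(g2) = A g2 = (1, -2, -1) in standard coordinates.
Then write this in G-coordinates: solve for y in y_1 g1 + ... + y_3 g3 = (1, -2, -1).
This gives y = (1, -1, -1), which is column 2 of [L]_G.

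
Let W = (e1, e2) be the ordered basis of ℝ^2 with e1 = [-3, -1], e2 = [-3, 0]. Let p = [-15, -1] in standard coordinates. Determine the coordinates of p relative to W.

[1, 4]

We seek scalars with c_1 e1 + c_2 e2 = p; equivalently solve M c = p where the columns of M are e1, e2.
System: -3c_1 - 3c_2 = -15, -c_1 + 0c_2 = -1; solving gives c_1 = 1, c_2 = 4.
Check: e1 + 4e2 = [-15, -1].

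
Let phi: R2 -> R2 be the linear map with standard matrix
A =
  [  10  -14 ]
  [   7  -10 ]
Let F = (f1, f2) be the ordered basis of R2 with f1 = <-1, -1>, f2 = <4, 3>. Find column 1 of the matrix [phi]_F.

Compute phi(f1) = A f1 = <4, 3> in standard coordinates.
Then write this in F-coordinates: solve for y in y_1 f1 + y_2 f2 = <4, 3>.
This gives y = <0, 1>, which is column 1 of [phi]_F.

<0, 1>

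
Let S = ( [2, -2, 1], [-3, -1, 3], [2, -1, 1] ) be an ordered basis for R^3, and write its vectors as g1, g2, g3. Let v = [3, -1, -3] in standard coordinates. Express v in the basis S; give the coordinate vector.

Write v = c_1 g1 + ... + c_3 g3 and solve for the c_i.
Solving this 3x3 system gives c = (2, -1, -2).
Check: 2g1 - g2 - 2g3 = [3, -1, -3].

[2, -1, -2]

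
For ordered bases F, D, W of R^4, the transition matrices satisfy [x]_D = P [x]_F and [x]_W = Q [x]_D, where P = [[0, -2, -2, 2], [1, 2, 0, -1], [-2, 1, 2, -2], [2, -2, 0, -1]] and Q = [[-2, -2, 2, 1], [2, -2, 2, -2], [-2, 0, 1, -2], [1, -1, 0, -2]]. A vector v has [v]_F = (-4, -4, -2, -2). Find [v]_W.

Composing the changes, [v]_W = Q P [v]_F.
Q P = [[-4, 0, 8, -7], [-10, -2, 0, 4], [-6, 9, 6, -4], [-5, 0, -2, 5]]; applying this to (-4, -4, -2, -2) gives (14, 40, -16, 14).

(14, 40, -16, 14)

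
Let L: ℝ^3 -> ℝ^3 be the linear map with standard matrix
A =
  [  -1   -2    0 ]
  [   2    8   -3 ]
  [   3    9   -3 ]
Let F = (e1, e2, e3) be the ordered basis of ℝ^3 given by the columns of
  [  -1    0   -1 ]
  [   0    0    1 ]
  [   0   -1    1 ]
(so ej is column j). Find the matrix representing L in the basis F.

With P the matrix whose columns are e1, ..., e3, [L]_F = P^(-1) A P.
Column by column: L(e1) = A e1 = (1, -2, -3); its F-coordinates (1, 1, -2) give column 1.
Continuing for each basis vector yields [L]_F = [[1, -3, -2], [1, 0, 0], [-2, 3, 3]].

[[1, -3, -2], [1, 0, 0], [-2, 3, 3]]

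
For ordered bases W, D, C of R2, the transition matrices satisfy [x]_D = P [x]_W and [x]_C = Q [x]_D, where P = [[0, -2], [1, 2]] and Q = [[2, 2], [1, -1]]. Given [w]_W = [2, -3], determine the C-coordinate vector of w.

[4, 10]

First [w]_D = P [w]_W = [6, -4].
Then [w]_C = Q [w]_D = [4, 10].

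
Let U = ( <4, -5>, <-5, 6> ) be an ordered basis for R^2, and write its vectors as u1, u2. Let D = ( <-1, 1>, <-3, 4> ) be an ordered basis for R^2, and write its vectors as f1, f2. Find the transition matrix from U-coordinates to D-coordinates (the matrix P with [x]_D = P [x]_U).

Column j of P is [uj]_D, since P maps U-coordinates to D-coordinates.
Expressing u1 in D: u1 = -f1 - f2, so column 1 of P is <-1, -1>.
Doing the same for each uj gives P = [[-1, 2], [-1, 1]].

[[-1, 2], [-1, 1]]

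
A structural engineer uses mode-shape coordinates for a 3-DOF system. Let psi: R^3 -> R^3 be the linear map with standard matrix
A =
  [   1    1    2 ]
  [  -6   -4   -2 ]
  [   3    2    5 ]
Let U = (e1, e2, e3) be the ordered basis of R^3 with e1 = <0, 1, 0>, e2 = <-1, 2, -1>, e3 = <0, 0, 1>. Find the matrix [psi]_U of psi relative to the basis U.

The j-th column of [psi]_U is [psi(ej)]_U.
psi(e1) = A e1 = <1, -4, 2> = -2e1 - e2 + e3, so column 1 is <-2, -1, 1>.
Repeating for e2, e3 and assembling the columns gives [[-2, -2, 2], [-1, 1, -2], [1, -3, 3]].

[[-2, -2, 2], [-1, 1, -2], [1, -3, 3]]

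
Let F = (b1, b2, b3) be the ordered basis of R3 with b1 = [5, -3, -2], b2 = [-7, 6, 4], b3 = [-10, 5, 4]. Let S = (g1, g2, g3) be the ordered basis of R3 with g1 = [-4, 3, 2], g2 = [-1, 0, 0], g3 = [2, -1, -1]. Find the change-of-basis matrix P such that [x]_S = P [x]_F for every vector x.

Let M have columns bj and N have columns gj. Then for every x, N [x]_S = x = M [x]_F, so P = N^(-1) M.
Since det N = -1, N^(-1) has integer entries; multiplying gives P = [[-1, 2, 1], [-1, -1, 2], [0, 0, -2]].

[[-1, 2, 1], [-1, -1, 2], [0, 0, -2]]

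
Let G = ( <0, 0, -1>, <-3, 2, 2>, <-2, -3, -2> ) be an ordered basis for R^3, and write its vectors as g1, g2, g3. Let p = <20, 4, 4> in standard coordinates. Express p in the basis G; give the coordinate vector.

We seek scalars with c_1 g1 + ... + c_3 g3 = p; equivalently solve M c = p where the columns of M are g1, ..., g3.
Row-reducing the augmented matrix [M | p] gives c = (-4, -4, -4).
Check: -4g1 - 4g2 - 4g3 = <20, 4, 4>.

<-4, -4, -4>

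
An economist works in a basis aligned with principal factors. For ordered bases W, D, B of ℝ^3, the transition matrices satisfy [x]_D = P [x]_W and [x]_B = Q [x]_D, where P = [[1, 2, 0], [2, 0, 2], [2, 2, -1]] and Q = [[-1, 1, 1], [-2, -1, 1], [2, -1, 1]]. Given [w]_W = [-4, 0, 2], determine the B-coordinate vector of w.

[-10, 2, -14]

First [w]_D = P [w]_W = [-4, -4, -10].
Then [w]_B = Q [w]_D = [-10, 2, -14].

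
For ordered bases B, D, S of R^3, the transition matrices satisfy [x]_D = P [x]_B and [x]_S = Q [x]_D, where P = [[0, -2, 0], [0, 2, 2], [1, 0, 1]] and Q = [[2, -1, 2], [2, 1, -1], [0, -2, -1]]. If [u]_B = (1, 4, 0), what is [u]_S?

(-22, -9, -17)

Composing the changes, [u]_S = Q P [u]_B.
Q P = [[2, -6, 0], [-1, -2, 1], [-1, -4, -5]]; applying this to (1, 4, 0) gives (-22, -9, -17).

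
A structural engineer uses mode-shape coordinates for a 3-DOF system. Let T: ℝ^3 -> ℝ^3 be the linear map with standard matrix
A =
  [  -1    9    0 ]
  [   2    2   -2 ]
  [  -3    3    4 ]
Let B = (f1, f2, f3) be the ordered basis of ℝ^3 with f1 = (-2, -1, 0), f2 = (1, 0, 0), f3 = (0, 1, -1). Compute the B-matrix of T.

[[3, 1, -3], [-1, 1, 3], [-3, 3, 1]]

The j-th column of [T]_B is [T(fj)]_B.
T(f1) = A f1 = (-7, -6, 3) = 3f1 - f2 - 3f3, so column 1 is (3, -1, -3).
Repeating for f2, f3 and assembling the columns gives [[3, 1, -3], [-1, 1, 3], [-3, 3, 1]].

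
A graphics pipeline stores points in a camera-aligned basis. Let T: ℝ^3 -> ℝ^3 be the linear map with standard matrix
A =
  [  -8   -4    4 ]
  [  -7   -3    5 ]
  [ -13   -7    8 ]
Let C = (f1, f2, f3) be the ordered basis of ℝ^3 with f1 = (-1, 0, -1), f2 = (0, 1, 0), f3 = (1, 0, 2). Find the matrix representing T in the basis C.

[[-3, 1, 3], [2, -3, 3], [1, -3, 3]]

The j-th column of [T]_C is [T(fj)]_C.
T(f1) = A f1 = (4, 2, 5) = -3f1 + 2f2 + f3, so column 1 is (-3, 2, 1).
Repeating for f2, f3 and assembling the columns gives [[-3, 1, 3], [2, -3, 3], [1, -3, 3]].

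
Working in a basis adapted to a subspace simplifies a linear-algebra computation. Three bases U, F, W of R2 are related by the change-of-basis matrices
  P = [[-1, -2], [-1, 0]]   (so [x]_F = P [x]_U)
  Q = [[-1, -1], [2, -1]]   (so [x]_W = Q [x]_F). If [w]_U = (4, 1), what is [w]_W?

First [w]_F = P [w]_U = (-6, -4).
Then [w]_W = Q [w]_F = (10, -8).

(10, -8)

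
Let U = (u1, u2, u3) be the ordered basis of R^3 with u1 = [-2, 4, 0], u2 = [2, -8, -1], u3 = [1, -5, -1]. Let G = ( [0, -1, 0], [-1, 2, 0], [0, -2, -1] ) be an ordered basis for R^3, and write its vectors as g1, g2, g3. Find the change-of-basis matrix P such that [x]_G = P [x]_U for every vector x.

Column j of P is [uj]_G, since P maps U-coordinates to G-coordinates.
Expressing u1 in G: u1 = 0·g1 + 2g2 + 0·g3, so column 1 of P is [0, 2, 0].
Doing the same for each uj gives P = [[0, 2, 1], [2, -2, -1], [0, 1, 1]].

[[0, 2, 1], [2, -2, -1], [0, 1, 1]]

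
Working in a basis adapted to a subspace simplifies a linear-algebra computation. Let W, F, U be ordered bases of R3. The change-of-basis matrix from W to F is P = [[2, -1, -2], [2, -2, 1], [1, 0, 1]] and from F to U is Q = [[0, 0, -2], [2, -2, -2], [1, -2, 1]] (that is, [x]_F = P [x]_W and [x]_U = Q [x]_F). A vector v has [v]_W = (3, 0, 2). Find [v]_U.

(-10, -22, -9)

Apply P to get F-coordinates (2, 8, 5), then Q to get U-coordinates.
The result is [v]_U = (-10, -22, -9).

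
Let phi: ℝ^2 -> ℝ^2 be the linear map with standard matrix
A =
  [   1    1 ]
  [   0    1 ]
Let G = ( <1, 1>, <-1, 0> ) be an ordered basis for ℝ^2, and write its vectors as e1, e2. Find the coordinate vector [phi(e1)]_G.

Column 1 of [phi]_G is the G-coordinate vector of phi(e1).
In standard coordinates phi(e1) = A e1 = <2, 1>.
Converting to G: <2, 1> = e1 - e2, so the coordinate vector is <1, -1>.

<1, -1>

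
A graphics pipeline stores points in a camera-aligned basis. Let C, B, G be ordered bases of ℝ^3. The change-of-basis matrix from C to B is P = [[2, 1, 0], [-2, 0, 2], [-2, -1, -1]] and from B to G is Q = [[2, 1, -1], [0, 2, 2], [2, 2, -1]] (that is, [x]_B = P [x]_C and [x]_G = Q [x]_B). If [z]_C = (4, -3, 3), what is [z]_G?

(16, -20, 14)

Composing the changes, [z]_G = Q P [z]_C.
Q P = [[4, 3, 3], [-8, -2, 2], [2, 3, 5]]; applying this to (4, -3, 3) gives (16, -20, 14).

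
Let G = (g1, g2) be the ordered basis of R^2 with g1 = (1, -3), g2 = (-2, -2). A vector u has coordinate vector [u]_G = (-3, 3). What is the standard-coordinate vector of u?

(-9, 3)

The coordinates say u = -3g1 + 3g2; adding the scaled basis vectors gives (-9, 3).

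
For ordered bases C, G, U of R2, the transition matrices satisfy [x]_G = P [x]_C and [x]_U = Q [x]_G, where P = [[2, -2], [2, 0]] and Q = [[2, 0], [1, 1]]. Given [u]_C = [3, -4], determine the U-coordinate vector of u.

[28, 20]

First [u]_G = P [u]_C = [14, 6].
Then [u]_U = Q [u]_G = [28, 20].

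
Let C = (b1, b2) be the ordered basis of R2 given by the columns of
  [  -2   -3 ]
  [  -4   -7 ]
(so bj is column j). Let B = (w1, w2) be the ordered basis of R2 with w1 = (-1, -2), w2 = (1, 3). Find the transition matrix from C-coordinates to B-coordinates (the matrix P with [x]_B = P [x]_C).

[[2, 2], [0, -1]]

Column j of P is [bj]_B, since P maps C-coordinates to B-coordinates.
Expressing b1 in B: b1 = 2w1 + 0·w2, so column 1 of P is (2, 0).
Doing the same for each bj gives P = [[2, 2], [0, -1]].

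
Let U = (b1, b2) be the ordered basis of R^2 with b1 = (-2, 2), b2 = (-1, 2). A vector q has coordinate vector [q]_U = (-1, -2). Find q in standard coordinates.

(4, -6)

The coordinates say q = -b1 - 2b2; adding the scaled basis vectors gives (4, -6).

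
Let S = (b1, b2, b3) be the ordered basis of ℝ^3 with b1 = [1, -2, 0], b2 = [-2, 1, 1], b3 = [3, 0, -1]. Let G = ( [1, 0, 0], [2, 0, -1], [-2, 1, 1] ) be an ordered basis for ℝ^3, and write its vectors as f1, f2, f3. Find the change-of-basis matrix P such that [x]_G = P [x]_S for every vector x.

[[1, 0, 1], [-2, 0, 1], [-2, 1, 0]]

Column j of P is [bj]_G, since P maps S-coordinates to G-coordinates.
Expressing b1 in G: b1 = f1 - 2f2 - 2f3, so column 1 of P is [1, -2, -2].
Doing the same for each bj gives P = [[1, 0, 1], [-2, 0, 1], [-2, 1, 0]].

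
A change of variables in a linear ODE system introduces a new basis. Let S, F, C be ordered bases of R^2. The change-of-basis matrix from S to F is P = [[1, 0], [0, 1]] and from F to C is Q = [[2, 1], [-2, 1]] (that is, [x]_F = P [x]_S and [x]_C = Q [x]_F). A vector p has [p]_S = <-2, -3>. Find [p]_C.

<-7, 1>

Apply P to get F-coordinates <-2, -3>, then Q to get C-coordinates.
The result is [p]_C = <-7, 1>.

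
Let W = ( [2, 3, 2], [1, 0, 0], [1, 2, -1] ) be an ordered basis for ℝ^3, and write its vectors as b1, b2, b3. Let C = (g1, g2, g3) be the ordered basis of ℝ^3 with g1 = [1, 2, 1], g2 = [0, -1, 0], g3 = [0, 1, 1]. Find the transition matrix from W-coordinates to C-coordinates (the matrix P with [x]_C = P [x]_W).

Column j of P is [bj]_C, since P maps W-coordinates to C-coordinates.
Expressing b1 in C: b1 = 2g1 + g2 + 0·g3, so column 1 of P is [2, 1, 0].
Doing the same for each bj gives P = [[2, 1, 1], [1, 1, -2], [0, -1, -2]].

[[2, 1, 1], [1, 1, -2], [0, -1, -2]]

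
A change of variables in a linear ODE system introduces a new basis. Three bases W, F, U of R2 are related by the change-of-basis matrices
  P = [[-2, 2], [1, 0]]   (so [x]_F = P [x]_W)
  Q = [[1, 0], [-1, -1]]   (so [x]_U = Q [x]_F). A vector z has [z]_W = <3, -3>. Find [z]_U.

First [z]_F = P [z]_W = <-12, 3>.
Then [z]_U = Q [z]_F = <-12, 9>.

<-12, 9>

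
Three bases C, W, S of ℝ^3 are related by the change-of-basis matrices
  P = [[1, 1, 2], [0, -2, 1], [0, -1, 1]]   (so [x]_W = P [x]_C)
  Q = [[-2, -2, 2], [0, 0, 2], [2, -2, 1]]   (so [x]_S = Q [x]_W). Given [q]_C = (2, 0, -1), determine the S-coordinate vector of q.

(0, -2, 1)

First [q]_W = P [q]_C = (0, -1, -1).
Then [q]_S = Q [q]_W = (0, -2, 1).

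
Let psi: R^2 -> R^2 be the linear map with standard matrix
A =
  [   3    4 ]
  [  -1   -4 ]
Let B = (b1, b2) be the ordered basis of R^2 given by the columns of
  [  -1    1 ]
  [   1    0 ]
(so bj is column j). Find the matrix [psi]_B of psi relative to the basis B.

[[-3, -1], [-2, 2]]

With P the matrix whose columns are b1, b2, [psi]_B = P^(-1) A P.
Column by column: psi(b1) = A b1 = <1, -3>; its B-coordinates <-3, -2> give column 1.
Continuing for each basis vector yields [psi]_B = [[-3, -1], [-2, 2]].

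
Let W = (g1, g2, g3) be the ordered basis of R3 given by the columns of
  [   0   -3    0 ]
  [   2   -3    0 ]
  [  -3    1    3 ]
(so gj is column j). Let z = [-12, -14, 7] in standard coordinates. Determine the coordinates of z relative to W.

We seek scalars with c_1 g1 + ... + c_3 g3 = z; equivalently solve M c = z where the columns of M are g1, ..., g3.
Gaussian elimination on [M | z] yields c = (-1, 4, 0).
Check: -g1 + 4g2 + 0·g3 = [-12, -14, 7].

[-1, 4, 0]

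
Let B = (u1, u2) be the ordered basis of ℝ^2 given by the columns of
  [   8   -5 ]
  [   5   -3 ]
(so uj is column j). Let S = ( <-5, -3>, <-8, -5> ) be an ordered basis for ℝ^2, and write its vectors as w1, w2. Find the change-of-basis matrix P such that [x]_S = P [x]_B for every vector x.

Column j of P is [uj]_S, since P maps B-coordinates to S-coordinates.
Expressing u1 in S: u1 = 0·w1 - w2, so column 1 of P is <0, -1>.
Doing the same for each uj gives P = [[0, 1], [-1, 0]].

[[0, 1], [-1, 0]]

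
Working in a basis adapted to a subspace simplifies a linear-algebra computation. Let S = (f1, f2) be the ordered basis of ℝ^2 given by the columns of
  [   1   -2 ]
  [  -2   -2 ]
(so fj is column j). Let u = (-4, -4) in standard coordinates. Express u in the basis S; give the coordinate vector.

(0, 2)

[u]_S is the unique c with M c = u, where M has columns f1, f2.
System: c_1 - 2c_2 = -4, -2c_1 - 2c_2 = -4; solving gives c_1 = 0, c_2 = 2.
Check: 0·f1 + 2f2 = (-4, -4).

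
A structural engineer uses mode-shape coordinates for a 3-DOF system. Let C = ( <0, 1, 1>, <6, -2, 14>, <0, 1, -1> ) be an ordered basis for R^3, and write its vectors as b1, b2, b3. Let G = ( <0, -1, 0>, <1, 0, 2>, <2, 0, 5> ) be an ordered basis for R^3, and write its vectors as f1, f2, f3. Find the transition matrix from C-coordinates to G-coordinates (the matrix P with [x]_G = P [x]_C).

Let M have columns bj and N have columns fj. Then for every x, N [x]_G = x = M [x]_C, so P = N^(-1) M.
Since det N = 1, N^(-1) has integer entries; multiplying gives P = [[-1, 2, -1], [-2, 2, 2], [1, 2, -1]].

[[-1, 2, -1], [-2, 2, 2], [1, 2, -1]]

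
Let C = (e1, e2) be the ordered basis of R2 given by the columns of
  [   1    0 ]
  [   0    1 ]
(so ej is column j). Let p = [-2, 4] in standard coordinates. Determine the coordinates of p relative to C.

[-2, 4]

Write p = c_1 e1 + c_2 e2 and solve for the c_i.
System: c_1 + 0c_2 = -2, 0c_1 + c_2 = 4; solving gives c_1 = -2, c_2 = 4.
Check: -2e1 + 4e2 = [-2, 4].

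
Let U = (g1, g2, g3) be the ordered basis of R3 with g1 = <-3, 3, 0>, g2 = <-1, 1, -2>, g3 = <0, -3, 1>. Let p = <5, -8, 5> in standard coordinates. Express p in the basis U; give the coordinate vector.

We seek scalars with c_1 g1 + ... + c_3 g3 = p; equivalently solve M c = p where the columns of M are g1, ..., g3.
Solving this 3x3 system gives c = (-1, -2, 1).
Check: -g1 - 2g2 + g3 = <5, -8, 5>.

<-1, -2, 1>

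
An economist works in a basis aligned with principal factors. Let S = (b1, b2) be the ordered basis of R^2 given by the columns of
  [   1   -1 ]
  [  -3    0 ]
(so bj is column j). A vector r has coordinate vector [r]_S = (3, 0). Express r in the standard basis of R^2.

(3, -9)

r = M [r]_S, where M has columns b1, b2.
Carrying out the matrix-vector product, r = (3, -9).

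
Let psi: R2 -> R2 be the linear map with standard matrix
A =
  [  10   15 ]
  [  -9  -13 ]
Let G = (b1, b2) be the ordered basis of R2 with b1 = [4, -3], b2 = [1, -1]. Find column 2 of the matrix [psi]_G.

Column 2 of [psi]_G is the G-coordinate vector of psi(b2).
In standard coordinates psi(b2) = A b2 = [-5, 4].
Converting to G: [-5, 4] = -b1 - b2, so the coordinate vector is [-1, -1].

[-1, -1]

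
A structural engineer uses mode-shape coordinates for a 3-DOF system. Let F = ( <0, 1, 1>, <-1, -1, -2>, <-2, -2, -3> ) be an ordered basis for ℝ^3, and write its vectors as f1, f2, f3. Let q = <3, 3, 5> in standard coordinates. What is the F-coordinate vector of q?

We seek scalars with c_1 f1 + ... + c_3 f3 = q; equivalently solve M c = q where the columns of M are f1, ..., f3.
Gaussian elimination on [M | q] yields c = (0, -1, -1).
Check: 0·f1 - f2 - f3 = <3, 3, 5>.

<0, -1, -1>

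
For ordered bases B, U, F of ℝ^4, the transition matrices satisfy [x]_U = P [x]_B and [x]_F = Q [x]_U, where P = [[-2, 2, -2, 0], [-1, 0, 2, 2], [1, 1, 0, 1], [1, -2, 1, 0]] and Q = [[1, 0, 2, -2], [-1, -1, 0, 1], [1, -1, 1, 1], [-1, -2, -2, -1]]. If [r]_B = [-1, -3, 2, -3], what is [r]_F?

[-36, 16, -7, 17]

First [r]_U = P [r]_B = [-8, -1, -7, 7].
Then [r]_F = Q [r]_U = [-36, 16, -7, 17].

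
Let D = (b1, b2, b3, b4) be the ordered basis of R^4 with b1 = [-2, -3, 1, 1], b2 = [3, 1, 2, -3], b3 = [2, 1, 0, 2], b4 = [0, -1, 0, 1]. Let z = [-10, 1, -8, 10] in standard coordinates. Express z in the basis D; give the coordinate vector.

[0, -4, 1, -4]

Write z = c_1 b1 + ... + c_4 b4 and solve for the c_i.
Gaussian elimination on [M | z] yields c = (0, -4, 1, -4).
Check: 0·b1 - 4b2 + b3 - 4b4 = [-10, 1, -8, 10].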